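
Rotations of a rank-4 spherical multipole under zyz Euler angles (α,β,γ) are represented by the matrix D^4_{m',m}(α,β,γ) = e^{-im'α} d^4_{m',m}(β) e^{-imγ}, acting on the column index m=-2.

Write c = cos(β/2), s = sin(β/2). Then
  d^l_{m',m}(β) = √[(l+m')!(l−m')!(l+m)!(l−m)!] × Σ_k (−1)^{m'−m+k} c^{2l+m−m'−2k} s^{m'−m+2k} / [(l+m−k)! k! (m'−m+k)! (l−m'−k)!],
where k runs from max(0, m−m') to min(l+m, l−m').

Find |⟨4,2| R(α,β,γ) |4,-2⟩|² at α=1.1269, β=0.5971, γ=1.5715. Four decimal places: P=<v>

Split into d^4_{2,-2}(β=0.5971) × two z-phases.
c=cos(0.5971/2)=0.955764, s=sin(0.5971/2)=0.294135; N=√[720·2·2·720]=1440.000000
Admissible k: 0..2 (factorial args all ≥0)
  k=0: (−1)^4·1440.0000/(96)·0.9558^4·0.2941^4 = +0.093687
  k=1: (−1)^5·1440.0000/(120)·0.9558^2·0.2941^6 = -0.007098
  k=2: (−1)^6·1440.0000/(1440)·0.9558^0·0.2941^8 = +0.000056
d^4_{2,-2}(0.5971) = +0.093687 -0.007098 +0.000056 = +0.086645
|D^4_{2,-2}|² = |d^4_{2,-2}(β)|² = (+0.086645)² = 0.007507 (the z-rotation phases have unit modulus)

P=0.0075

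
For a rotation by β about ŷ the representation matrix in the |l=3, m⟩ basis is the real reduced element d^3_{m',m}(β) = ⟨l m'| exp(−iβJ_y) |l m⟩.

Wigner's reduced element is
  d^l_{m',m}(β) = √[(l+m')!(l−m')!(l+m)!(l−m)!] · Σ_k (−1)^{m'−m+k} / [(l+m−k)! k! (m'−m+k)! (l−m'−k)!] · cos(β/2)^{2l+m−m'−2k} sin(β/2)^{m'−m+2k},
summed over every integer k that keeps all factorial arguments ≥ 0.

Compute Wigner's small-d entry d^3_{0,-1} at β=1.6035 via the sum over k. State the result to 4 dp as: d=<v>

d=0.4305

d^3_{0,-1}(β=1.6035) via Wigner's sum:
Half-angle: c=0.695450, s=0.718574. N=√(6·6·2·24)=41.569219
k∈{0,1,2} keeps every argument non-negative
  k=0: (−1)^1·41.5692/(12)·0.6955^5·0.7186^1 = -0.404942
  k=1: (−1)^2·41.5692/(4)·0.6955^3·0.7186^3 = +1.296955
  k=2: (−1)^3·41.5692/(12)·0.6955^1·0.7186^5 = -0.461546
d^3_{0,-1}(1.6035) = -0.404942 +1.296955 -0.461546 = +0.430468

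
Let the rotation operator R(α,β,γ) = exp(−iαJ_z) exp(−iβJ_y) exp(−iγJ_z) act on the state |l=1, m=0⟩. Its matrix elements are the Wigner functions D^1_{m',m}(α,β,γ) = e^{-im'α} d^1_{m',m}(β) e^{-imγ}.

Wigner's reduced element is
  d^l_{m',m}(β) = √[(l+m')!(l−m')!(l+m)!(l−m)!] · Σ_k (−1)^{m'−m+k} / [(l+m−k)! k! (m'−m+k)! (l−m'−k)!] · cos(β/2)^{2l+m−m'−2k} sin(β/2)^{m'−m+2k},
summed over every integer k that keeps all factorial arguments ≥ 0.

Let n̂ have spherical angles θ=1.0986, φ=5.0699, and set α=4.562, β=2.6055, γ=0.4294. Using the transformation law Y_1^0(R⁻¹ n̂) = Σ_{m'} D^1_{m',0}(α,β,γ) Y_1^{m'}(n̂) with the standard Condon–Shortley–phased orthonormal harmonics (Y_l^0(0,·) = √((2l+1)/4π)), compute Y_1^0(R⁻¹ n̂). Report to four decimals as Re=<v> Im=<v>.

Need the full column D^1_{m',0} for m'=−1..1 at α=4.562, β=2.6055, γ=0.4294.
cos(β/2)=0.264848, sin(β/2)=0.964290
d^1_{-1,0}: single k=1 term ⇒ +0.361177;  D = -0.054112-0.357100i
d^1_{0,0}: k∈[0..1] ⇒ +0.070144 -0.929856 = -0.859711;  D = -0.859711+0.000000i
d^1_{1,0}: single k=0 term ⇒ -0.361177;  D = +0.054112-0.357100i
Y_1^{m'}(θ=1.0986,φ=5.0699) and Σ D·Y over m':
  (-0.0541-0.3571i)·(+0.1077+0.2882i)  (-0.8597+0.0000i)·(+0.2222+0.0000i)  (+0.0541-0.3571i)·(-0.1077+0.2882i)
Y_1^0(R⁻¹ n̂) = +0.003142+0.000000i

Re=0.0031 Im=0.0000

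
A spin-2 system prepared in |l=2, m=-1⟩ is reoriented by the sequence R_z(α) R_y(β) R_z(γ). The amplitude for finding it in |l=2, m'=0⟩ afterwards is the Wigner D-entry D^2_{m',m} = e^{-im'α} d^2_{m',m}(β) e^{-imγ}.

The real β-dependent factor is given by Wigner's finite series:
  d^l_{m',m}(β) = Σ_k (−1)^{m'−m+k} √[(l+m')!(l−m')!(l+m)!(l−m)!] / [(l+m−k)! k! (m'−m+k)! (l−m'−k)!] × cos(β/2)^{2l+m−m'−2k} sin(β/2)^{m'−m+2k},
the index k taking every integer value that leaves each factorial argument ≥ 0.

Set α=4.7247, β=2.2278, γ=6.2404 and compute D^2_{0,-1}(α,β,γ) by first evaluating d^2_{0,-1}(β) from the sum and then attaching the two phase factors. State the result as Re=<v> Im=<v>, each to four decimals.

First d^2_{0,-1}(β=2.2278), then the phase factors e^{-i(0)α} and e^{-i(-1)γ}:
Half-angle: c=0.441165, s=0.897426. N=√(2·2·1·6)=4.898979
k∈{0,1} keeps every argument non-negative
  k=0: (−1)^1·4.8990/(2)·0.4412^3·0.8974^1 = -0.188746
  k=1: (−1)^2·4.8990/(2)·0.4412^1·0.8974^3 = +0.781039
d^2_{0,-1}(2.2278) = -0.188746 +0.781039 = +0.592293
Attach z-rotation phases: D = e^{-i(0)(4.7247)}·(+0.592293)·e^{-i(-1)(6.2404)} = +0.591751-0.025334i

Re=0.5918 Im=-0.0253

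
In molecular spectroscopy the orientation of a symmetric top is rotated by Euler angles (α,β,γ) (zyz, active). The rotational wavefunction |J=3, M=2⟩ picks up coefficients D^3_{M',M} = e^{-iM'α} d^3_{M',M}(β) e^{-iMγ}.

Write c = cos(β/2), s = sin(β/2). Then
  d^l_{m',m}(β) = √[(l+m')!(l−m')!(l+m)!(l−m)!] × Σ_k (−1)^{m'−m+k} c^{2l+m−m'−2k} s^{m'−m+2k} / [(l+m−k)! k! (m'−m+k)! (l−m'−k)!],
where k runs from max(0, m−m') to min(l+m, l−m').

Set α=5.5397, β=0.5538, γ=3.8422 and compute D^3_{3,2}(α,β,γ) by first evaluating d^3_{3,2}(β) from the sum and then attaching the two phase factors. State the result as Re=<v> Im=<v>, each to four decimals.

Re=-0.3725 Im=-0.4066

D^3_{3,2}(5.5397,0.5538,3.8422) = e^{-i·3·5.5397}·d^3_{3,2}(0.5538)·e^{-i·2·3.8422}. Compute d first:
With c≡cos(β/2)=0.961908 and s≡sin(β/2)=0.273375, N=[720·1·120·1]^{1/2}=293.938769
The bounds max(0,m−m')=0 and min(l+m,l−m')=0 give 1 term
  k=0: (−1)^1·293.9388/(120)·0.9619^5·0.2734^1 = -0.551444
d^3_{3,2}(0.5538) = -0.551444
Phases: e^{-i·(3)·5.5397}=-0.612848+0.790201i, e^{-i·(2)·3.8422}=+0.168770-0.985655i ⇒ D=-0.372465-0.406645i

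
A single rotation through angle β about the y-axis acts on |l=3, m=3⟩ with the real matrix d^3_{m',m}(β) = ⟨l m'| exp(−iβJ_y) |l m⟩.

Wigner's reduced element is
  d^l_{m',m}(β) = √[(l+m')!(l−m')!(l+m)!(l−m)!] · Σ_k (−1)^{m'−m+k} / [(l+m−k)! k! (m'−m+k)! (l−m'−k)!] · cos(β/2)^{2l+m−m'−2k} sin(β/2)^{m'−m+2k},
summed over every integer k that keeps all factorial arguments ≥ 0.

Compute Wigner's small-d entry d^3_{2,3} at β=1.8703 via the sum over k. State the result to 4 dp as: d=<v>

d^3_{2,3}(β=1.8703) via Wigner's sum:
c=cos(1.8703/2)=0.593698, s=sin(1.8703/2)=0.804688; N=√[120·1·720·1]=293.938769
k∈{1} keeps every argument non-negative
  k=1: (−1)^0·293.9388/(120)·0.5937^5·0.8047^1 = +0.145389
d^3_{2,3}(1.8703) = +0.145389

d=0.1454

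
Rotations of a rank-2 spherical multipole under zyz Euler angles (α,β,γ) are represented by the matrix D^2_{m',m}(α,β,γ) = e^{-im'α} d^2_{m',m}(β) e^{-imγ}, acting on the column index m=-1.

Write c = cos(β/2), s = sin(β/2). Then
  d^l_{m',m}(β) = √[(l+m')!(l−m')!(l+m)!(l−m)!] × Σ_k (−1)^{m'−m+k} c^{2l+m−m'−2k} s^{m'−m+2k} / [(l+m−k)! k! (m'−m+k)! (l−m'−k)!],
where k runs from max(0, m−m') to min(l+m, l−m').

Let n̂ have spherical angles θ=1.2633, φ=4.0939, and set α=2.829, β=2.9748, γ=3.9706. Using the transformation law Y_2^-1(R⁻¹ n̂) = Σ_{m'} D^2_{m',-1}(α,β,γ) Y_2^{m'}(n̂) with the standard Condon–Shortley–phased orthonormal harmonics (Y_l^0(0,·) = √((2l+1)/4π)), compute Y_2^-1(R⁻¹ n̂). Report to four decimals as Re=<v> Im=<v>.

Need the full column D^2_{m',-1} for m'=−2..2 at α=2.829, β=2.9748, γ=3.9706.
cos(β/2)=0.083300, sin(β/2)=0.996525
d^2_{-2,-1}: single k=1 term ⇒ +0.001152;  D = -0.001128-0.000233i
d^2_{-1,-1}: k∈[0..1] ⇒ +0.000048 -0.020672 = -0.020624;  D = -0.017934-0.010183i
d^2_{0,-1}: k∈[0..1] ⇒ -0.001411 +0.201922 = +0.200511;  D = -0.135467-0.147829i
d^2_{1,-1}: k∈[0..1] ⇒ +0.020672 -0.986170 = -0.965498;  D = -0.401783-0.877928i
d^2_{2,-1}: single k=0 term ⇒ -0.164868;  D = +0.019181+0.163749i
Y_2^{m'}(θ=1.2633,φ=4.0939) and Σ D·Y over m':
  (-0.0011-0.0002i)·(-0.1150-0.3315i)  (-0.0179-0.0102i)·(-0.1292+0.1816i)  (-0.1355-0.1478i)·(-0.2287+0.0000i)  (-0.4018-0.8779i)·(+0.1292+0.1816i)  (+0.0192+0.1637i)·(-0.1150+0.3315i)
Y_2^-1(R⁻¹ n̂) = +0.086206-0.166595i

Re=0.0862 Im=-0.1666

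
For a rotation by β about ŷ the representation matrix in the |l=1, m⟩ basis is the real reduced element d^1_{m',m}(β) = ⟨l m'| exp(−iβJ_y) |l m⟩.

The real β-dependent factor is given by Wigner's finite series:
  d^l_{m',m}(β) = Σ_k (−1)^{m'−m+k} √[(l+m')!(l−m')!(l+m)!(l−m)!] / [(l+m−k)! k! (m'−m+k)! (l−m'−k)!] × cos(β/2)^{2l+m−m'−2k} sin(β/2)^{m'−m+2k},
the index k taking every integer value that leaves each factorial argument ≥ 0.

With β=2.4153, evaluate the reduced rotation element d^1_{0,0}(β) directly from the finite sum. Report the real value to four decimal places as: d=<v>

d^1_{0,0}(β=2.4153) via Wigner's sum:
c=cos(2.4153/2)=0.355217, s=sin(2.4153/2)=0.934784; N=√[1·1·1·1]=1.000000
The bounds max(0,m−m')=0 and min(l+m,l−m')=1 give 2 terms
  k=0: (−1)^0·1.0000/(1)·0.3552^2·0.9348^0 = +0.126179
  k=1: (−1)^1·1.0000/(1)·0.3552^0·0.9348^2 = -0.873821
d^1_{0,0}(2.4153) = +0.126179 -0.873821 = -0.747642

d=-0.7476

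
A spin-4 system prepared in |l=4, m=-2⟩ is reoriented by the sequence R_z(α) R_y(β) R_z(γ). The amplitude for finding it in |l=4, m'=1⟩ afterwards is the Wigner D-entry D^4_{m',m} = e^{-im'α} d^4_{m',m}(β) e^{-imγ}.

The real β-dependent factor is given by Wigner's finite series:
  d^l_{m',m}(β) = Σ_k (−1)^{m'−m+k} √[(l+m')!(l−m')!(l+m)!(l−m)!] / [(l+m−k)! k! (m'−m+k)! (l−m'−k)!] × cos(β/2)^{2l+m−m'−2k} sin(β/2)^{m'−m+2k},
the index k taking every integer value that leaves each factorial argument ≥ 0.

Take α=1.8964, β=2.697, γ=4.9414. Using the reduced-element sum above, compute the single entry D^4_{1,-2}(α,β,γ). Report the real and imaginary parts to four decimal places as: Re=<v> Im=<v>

Split into d^4_{1,-2}(β=2.697) × two z-phases.
With c≡cos(β/2)=0.220470 and s≡sin(β/2)=0.975394, N=[120·6·2·720]^{1/2}=1018.233765
k: max(0,(-2)−(1))=0 … min(4+(-2),4−(1))=2
  k=0: (−1)^3·1018.2338/(72)·0.2205^5·0.9754^3 = -0.006836
  k=1: (−1)^4·1018.2338/(48)·0.2205^3·0.9754^5 = +0.200703
  k=2: (−1)^5·1018.2338/(240)·0.2205^1·0.9754^7 = -0.785680
d^4_{1,-2}(2.697) = -0.006836 +0.200703 -0.785680 = -0.591812
Attach z-rotation phases: D = e^{-i(1)(1.8964)}·(-0.591812)·e^{-i(-2)(4.9414)} = +0.078138-0.586631i

Re=0.0781 Im=-0.5866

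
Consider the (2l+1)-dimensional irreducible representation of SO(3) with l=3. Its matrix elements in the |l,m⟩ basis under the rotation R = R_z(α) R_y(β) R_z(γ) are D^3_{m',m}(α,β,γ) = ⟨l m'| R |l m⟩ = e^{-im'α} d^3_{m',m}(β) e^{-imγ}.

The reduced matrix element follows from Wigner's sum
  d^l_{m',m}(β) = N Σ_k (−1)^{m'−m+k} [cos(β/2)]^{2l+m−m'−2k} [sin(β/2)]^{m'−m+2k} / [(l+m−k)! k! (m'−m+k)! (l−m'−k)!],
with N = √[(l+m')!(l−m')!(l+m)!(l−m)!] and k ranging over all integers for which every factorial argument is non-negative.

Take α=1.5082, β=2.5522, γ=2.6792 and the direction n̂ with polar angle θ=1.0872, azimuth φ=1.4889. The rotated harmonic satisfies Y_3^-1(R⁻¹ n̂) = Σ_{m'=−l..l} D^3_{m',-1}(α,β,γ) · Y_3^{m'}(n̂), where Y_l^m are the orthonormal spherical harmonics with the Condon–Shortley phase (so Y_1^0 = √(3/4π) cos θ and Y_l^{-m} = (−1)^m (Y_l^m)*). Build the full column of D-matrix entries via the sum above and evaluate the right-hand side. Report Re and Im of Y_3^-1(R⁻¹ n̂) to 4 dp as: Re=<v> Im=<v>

Re=-0.2693 Im=0.1400

Need the full column D^3_{m',-1} for m'=−3..3 at α=1.5082, β=2.5522, γ=2.6792.
cos(β/2)=0.290449, sin(β/2)=0.956890
d^3_{-3,-1}: single k=2 term ⇒ +0.025238;  D = +0.015277+0.020089i
d^3_{-2,-1}: k∈[1..2] ⇒ +0.006255 -0.135777 = -0.129523;  D = -0.107799+0.071801i
d^3_{-1,-1}: k∈[0..2] ⇒ +0.000600 -0.052131 +0.424366 = +0.372835;  D = -0.186866-0.322626i
d^3_{0,-1}: k∈[0..2] ⇒ -0.006852 +0.223105 -0.807183 = -0.590930;  D = +0.528875-0.263608i
d^3_{1,-1}: k∈[0..2] ⇒ +0.039098 -0.565821 +0.767667 = +0.240944;  D = +0.093783+0.221944i
d^3_{2,-1}: k∈[0..1] ⇒ -0.135777 +0.736854 = +0.601076;  D = +0.567227-0.198864i
d^3_{3,-1}: single k=0 term ⇒ +0.273927;  D = -0.074280-0.263664i
Y_3^{m'}(θ=1.0872,φ=1.4889) and Σ D·Y over m':
  (+0.0153+0.0201i)·(-0.0704+0.2808i)  (-0.1078+0.0718i)·(-0.3675-0.0607i)  (-0.1869-0.3226i)·(+0.0019-0.0231i)  (+0.5289-0.2636i)·(-0.3330+0.0000i)  (+0.0938+0.2219i)·(-0.0019-0.0231i)  (+0.5672-0.1989i)·(-0.3675+0.0607i)  (-0.0743-0.2637i)·(+0.0704+0.2808i)
Y_3^-1(R⁻¹ n̂) = -0.269253+0.140030i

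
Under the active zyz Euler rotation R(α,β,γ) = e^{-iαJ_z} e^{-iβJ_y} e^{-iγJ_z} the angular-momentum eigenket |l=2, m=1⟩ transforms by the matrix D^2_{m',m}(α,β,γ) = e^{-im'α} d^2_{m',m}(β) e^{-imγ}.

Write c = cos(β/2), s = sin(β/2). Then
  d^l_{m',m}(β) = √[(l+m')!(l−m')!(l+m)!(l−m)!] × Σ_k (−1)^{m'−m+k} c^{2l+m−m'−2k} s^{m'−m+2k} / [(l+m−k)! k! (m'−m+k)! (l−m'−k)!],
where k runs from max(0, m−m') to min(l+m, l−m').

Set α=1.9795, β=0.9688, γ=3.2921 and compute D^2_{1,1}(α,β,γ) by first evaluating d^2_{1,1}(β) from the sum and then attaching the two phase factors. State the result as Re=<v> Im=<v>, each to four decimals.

Split into d^2_{1,1}(β=0.9688) × two z-phases.
c=cos(0.9688/2)=0.884955, s=sin(0.9688/2)=0.465677; N=√[6·1·6·1]=6.000000
k∈{0,1} keeps every argument non-negative
  k=0: (−1)^0·6.0000/(6)·0.8850^4·0.4657^0 = +0.613315
  k=1: (−1)^1·6.0000/(2)·0.8850^2·0.4657^2 = -0.509488
d^2_{1,1}(0.9688) = +0.613315 -0.509488 = +0.103828
D = (-0.397420-0.917637i)·(+0.103828)·(-0.988695+0.149940i) = +0.055082+0.088012i

Re=0.0551 Im=0.0880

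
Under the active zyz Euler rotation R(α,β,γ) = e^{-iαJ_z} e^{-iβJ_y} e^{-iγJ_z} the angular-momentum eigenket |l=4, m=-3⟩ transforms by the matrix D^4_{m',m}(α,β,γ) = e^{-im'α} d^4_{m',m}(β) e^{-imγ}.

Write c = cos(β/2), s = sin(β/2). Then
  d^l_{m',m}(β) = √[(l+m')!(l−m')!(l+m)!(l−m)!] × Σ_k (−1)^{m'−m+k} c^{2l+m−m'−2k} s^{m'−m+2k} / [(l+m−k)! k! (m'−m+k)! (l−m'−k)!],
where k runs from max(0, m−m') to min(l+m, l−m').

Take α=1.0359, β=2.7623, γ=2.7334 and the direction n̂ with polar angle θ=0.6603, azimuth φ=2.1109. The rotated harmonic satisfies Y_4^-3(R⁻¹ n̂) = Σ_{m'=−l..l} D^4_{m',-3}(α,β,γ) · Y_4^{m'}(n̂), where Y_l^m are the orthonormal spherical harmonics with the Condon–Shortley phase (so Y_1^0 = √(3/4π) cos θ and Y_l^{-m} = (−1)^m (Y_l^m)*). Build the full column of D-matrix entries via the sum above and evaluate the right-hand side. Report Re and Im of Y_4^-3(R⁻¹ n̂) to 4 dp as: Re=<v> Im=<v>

Re=-0.1797 Im=-0.3255

Need the full column D^4_{m',-3} for m'=−4..4 at α=1.0359, β=2.7623, γ=2.7334.
cos(β/2)=0.188512, sin(β/2)=0.982071
d^4_{-4,-3}: single k=1 term ⇒ +0.000023;  D = +0.000023-0.000005i
d^4_{-3,-3}: k∈[0..1] ⇒ +0.000002 -0.000303 = -0.000301;  D = -0.000093+0.000287i
d^4_{-2,-3}: k∈[0..1] ⇒ -0.000031 +0.002531 = +0.002500;  D = -0.001655-0.001874i
d^4_{-1,-3}: k∈[0..1] ⇒ +0.000344 -0.015540 = -0.015196;  D = +0.014926-0.002850i
d^4_{0,-3}: k∈[0..1] ⇒ -0.002668 +0.072409 = +0.069741;  D = -0.023666+0.065603i
d^4_{1,-3}: k∈[0..1] ⇒ +0.015540 -0.253048 = -0.237509;  D = -0.151125-0.183226i
d^4_{2,-3}: k∈[0..1] ⇒ -0.068693 +0.621444 = +0.552751;  D = +0.546143-0.085217i
d^4_{3,-3}: k∈[0..1] ⇒ +0.223168 -0.865253 = -0.642085;  D = -0.238229+0.596255i
d^4_{4,-3}: single k=0 term ⇒ -0.469768;  D = +0.286457+0.372322i
Y_4^{m'}(θ=0.6603,φ=2.1109) and Σ D·Y over m':
  (+0.0000-0.0000i)·(-0.0348-0.0521i)  (-0.0001+0.0003i)·(+0.2278-0.0113i)  (-0.0017-0.0019i)·(-0.1996+0.3737i)  (+0.0149-0.0029i)·(-0.1611-0.2686i)  (-0.0237+0.0656i)·(-0.2216+0.0000i)  (-0.1511-0.1832i)·(+0.1611-0.2686i)  (+0.5461-0.0852i)·(-0.1996-0.3737i)  (-0.2382+0.5963i)·(-0.2278-0.0113i)  (+0.2865+0.3723i)·(-0.0348+0.0521i)
Y_4^-3(R⁻¹ n̂) = -0.179683-0.325479i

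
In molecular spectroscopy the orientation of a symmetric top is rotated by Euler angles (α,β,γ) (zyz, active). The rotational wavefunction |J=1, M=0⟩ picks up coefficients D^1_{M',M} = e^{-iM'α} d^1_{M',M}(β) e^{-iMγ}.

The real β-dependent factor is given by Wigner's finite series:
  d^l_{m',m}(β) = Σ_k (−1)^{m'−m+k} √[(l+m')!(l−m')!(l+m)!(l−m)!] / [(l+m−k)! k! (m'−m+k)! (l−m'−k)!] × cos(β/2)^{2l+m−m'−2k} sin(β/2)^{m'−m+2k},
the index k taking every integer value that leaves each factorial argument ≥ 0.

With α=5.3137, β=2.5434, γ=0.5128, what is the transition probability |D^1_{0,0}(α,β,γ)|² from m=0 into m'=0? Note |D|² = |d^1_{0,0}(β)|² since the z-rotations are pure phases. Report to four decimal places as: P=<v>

P=0.6829

First d^1_{0,0}(β=2.5434), then the phase factors e^{-i(0)α} and e^{-i(0)γ}:
Half-angle: c=0.294657, s=0.955603. N=√(1·1·1·1)=1.000000
The bounds max(0,m−m')=0 and min(l+m,l−m')=1 give 2 terms
  k=0: (−1)^0·1.0000/(1)·0.2947^2·0.9556^0 = +0.086823
  k=1: (−1)^1·1.0000/(1)·0.2947^0·0.9556^2 = -0.913177
d^1_{0,0}(2.5434) = +0.086823 -0.913177 = -0.826355
|D^1_{0,0}|² = |d^1_{0,0}(β)|² = (-0.826355)² = 0.682862 (the z-rotation phases have unit modulus)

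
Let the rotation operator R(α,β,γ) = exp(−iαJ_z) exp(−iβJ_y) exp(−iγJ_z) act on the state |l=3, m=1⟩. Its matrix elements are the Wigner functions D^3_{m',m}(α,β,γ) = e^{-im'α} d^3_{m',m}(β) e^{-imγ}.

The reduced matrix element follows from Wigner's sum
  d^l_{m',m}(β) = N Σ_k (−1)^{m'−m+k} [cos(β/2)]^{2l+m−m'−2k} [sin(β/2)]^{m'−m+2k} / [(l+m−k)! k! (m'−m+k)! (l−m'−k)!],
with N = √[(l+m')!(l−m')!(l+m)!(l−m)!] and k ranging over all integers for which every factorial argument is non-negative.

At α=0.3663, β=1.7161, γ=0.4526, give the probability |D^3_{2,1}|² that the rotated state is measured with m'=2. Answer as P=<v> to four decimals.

P=0.2302

First d^3_{2,1}(β=1.7161), then the phase factors e^{-i(2)α} and e^{-i(1)γ}:
c=cos(1.7161/2)=0.653914, s=sin(1.7161/2)=0.756569; N=√[120·1·24·2]=75.894664
k: max(0,(1)−(2))=0 … min(3+(1),3−(2))=1
  k=0: (−1)^1·75.8947/(24)·0.6539^5·0.7566^1 = -0.286056
  k=1: (−1)^2·75.8947/(12)·0.6539^3·0.7566^3 = +0.765839
d^3_{2,1}(1.7161) = -0.286056 +0.765839 = +0.479782
|D^3_{2,1}|² = |d^3_{2,1}(β)|² = (+0.479782)² = 0.230191 (the z-rotation phases have unit modulus)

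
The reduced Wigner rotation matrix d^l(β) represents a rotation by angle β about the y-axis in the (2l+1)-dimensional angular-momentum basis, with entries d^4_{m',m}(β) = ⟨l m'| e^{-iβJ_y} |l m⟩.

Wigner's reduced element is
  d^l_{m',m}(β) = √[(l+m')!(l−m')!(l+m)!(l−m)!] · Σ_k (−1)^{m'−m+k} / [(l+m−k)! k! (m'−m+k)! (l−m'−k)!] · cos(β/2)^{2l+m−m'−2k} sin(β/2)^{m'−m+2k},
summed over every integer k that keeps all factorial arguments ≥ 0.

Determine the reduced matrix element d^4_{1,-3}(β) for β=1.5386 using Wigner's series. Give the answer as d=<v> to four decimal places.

d=0.3609

d^4_{1,-3}(β=1.5386) via Wigner's sum:
c=cos(1.5386/2)=0.718398, s=sin(1.5386/2)=0.695633; N=√[120·6·1·5040]=1904.940944
The bounds max(0,m−m')=0 and min(l+m,l−m')=1 give 2 terms
  k=0: (−1)^4·1904.9409/(144)·0.7184^4·0.6956^4 = +0.825085
  k=1: (−1)^5·1904.9409/(240)·0.7184^2·0.6956^6 = -0.464173
d^4_{1,-3}(1.5386) = +0.825085 -0.464173 = +0.360912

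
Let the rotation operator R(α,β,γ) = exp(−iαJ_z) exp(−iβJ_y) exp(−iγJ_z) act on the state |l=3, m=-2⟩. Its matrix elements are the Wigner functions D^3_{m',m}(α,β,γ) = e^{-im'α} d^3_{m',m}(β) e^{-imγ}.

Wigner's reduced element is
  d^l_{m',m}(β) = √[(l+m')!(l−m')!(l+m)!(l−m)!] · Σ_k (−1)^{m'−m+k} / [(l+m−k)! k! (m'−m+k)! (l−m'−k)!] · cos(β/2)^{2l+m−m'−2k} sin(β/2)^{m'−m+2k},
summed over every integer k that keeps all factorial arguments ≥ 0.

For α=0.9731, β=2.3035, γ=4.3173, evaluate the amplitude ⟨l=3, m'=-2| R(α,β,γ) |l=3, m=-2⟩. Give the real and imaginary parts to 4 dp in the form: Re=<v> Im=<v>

D^3_{-2,-2}(0.9731,2.3035,4.3173) = e^{-i·-2·0.9731}·d^3_{-2,-2}(2.3035)·e^{-i·-2·4.3173}. Compute d first:
Half-angle: c=0.406889, s=0.913477. N=√(1·120·1·120)=120.000000
k∈{0,1} keeps every argument non-negative
  k=0: (−1)^0·120.0000/(120)·0.4069^6·0.9135^0 = +0.004538
  k=1: (−1)^1·120.0000/(24)·0.4069^4·0.9135^2 = -0.114359
d^3_{-2,-2}(2.3035) = +0.004538 -0.114359 = -0.109821
D = (-0.366648+0.930360i)·(-0.109821)·(-0.703719+0.710479i) = +0.044256+0.100509i

Re=0.0443 Im=0.1005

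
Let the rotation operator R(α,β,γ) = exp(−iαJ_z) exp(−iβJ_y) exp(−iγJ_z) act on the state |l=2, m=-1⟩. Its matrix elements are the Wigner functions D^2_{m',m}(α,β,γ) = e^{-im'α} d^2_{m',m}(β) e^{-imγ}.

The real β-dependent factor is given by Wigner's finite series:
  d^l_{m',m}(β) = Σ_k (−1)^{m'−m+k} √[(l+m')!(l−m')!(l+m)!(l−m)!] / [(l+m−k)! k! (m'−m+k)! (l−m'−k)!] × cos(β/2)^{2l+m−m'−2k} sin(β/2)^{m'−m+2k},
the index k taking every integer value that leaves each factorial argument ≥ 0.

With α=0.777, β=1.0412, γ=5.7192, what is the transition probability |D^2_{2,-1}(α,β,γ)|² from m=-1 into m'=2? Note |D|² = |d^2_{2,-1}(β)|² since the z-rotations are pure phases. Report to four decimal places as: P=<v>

P=0.0456

D^2_{2,-1}(0.777,1.0412,5.7192) = e^{-i·2·0.777}·d^2_{2,-1}(1.0412)·e^{-i·-1·5.7192}. Compute d first:
Half-angle: c=0.867521, s=0.497401. N=√(24·1·1·6)=12.000000
k∈{0} keeps every argument non-negative
  k=0: (−1)^3·12.0000/(6)·0.8675^1·0.4974^3 = -0.213515
d^2_{2,-1}(1.0412) = -0.213515
|D^2_{2,-1}|² = |d^2_{2,-1}(β)|² = (-0.213515)² = 0.045589 (the z-rotation phases have unit modulus)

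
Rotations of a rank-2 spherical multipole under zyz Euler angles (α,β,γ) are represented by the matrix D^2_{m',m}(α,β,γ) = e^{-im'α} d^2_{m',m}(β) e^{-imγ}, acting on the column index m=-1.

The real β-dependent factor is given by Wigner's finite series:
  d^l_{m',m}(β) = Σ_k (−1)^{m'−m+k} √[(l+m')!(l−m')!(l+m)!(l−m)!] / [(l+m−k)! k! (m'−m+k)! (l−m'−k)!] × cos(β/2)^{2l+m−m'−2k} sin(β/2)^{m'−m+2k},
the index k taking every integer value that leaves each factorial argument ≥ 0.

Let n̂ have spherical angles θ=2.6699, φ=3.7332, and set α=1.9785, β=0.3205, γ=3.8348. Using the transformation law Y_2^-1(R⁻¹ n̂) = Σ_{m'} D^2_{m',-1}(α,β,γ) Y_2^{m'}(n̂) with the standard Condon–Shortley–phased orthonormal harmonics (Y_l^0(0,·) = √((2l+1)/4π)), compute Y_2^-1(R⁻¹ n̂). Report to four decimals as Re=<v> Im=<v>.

Need the full column D^2_{m',-1} for m'=−2..2 at α=1.9785, β=0.3205, γ=3.8348.
cos(β/2)=0.987187, sin(β/2)=0.159565
d^2_{-2,-1}: single k=1 term ⇒ +0.307020;  D = +0.019079+0.306427i
d^2_{-1,-1}: k∈[0..1] ⇒ +0.949726 -0.074438 = +0.875288;  D = +0.780425-0.396316i
d^2_{0,-1}: k∈[0..1] ⇒ -0.376021 +0.009824 = -0.366197;  D = +0.281679+0.234003i
d^2_{1,-1}: k∈[0..1] ⇒ +0.074438 -0.000648 = +0.073790;  D = -0.020782+0.070803i
d^2_{2,-1}: single k=0 term ⇒ -0.008021;  D = -0.007961+0.000978i
Y_2^{m'}(θ=2.6699,φ=3.7332) and Σ D·Y over m':
  (+0.0191+0.3064i)·(+0.0301-0.0738i)  (+0.7804-0.3963i)·(+0.2596-0.1744i)  (+0.2817+0.2340i)·(+0.4354+0.0000i)  (-0.0208+0.0708i)·(-0.2596-0.1744i)  (-0.0080+0.0010i)·(+0.0301+0.0738i)
Y_2^-1(R⁻¹ n̂) = +0.296733-0.144566i

Re=0.2967 Im=-0.1446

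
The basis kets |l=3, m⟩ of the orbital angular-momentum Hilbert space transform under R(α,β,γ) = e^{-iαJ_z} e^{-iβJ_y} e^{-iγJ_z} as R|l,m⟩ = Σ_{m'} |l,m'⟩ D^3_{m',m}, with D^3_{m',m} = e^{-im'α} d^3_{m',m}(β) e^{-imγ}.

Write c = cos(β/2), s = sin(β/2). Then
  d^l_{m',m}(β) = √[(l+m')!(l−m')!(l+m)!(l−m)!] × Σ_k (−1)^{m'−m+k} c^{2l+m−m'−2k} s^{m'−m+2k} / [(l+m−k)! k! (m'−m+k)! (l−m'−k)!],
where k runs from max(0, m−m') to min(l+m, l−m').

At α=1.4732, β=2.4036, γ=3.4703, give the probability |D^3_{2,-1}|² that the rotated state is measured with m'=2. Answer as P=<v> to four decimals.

D^3_{2,-1}(1.4732,2.4036,3.4703) = e^{-i·2·1.4732}·d^3_{2,-1}(2.4036)·e^{-i·-1·3.4703}. Compute d first:
Half-angle: c=0.360679, s=0.932690. N=√(120·1·2·24)=75.894664
Admissible k: 0..1 (factorial args all ≥0)
  k=0: (−1)^3·75.8947/(12)·0.3607^3·0.9327^3 = -0.240772
  k=1: (−1)^4·75.8947/(24)·0.3607^1·0.9327^5 = +0.805022
d^3_{2,-1}(2.4036) = -0.240772 +0.805022 = +0.564250
|D^3_{2,-1}|² = |d^3_{2,-1}(β)|² = (+0.564250)² = 0.318378 (the z-rotation phases have unit modulus)

P=0.3184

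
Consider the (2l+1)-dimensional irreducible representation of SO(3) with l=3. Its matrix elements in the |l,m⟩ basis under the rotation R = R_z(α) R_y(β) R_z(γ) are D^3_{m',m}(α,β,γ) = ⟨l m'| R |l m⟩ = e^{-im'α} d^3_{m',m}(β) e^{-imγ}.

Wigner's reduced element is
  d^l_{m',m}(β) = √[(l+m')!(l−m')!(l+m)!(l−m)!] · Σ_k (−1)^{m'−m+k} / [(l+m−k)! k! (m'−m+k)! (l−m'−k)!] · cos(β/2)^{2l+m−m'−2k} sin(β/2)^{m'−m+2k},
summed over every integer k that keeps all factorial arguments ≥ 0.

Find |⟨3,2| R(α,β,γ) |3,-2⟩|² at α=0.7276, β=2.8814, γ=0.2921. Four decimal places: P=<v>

P=0.7552

First d^3_{2,-2}(β=2.8814), then the phase factors e^{-i(2)α} and e^{-i(-2)γ}:
With c≡cos(β/2)=0.129730 and s≡sin(β/2)=0.991549, N=[120·1·1·120]^{1/2}=120.000000
The bounds max(0,m−m')=0 and min(l+m,l−m')=1 give 2 terms
  k=0: (−1)^4·120.0000/(24)·0.1297^2·0.9915^4 = +0.081340
  k=1: (−1)^5·120.0000/(120)·0.1297^0·0.9915^6 = -0.950356
d^3_{2,-2}(2.8814) = +0.081340 -0.950356 = -0.869015
|D^3_{2,-2}|² = |d^3_{2,-2}(β)|² = (-0.869015)² = 0.755188 (the z-rotation phases have unit modulus)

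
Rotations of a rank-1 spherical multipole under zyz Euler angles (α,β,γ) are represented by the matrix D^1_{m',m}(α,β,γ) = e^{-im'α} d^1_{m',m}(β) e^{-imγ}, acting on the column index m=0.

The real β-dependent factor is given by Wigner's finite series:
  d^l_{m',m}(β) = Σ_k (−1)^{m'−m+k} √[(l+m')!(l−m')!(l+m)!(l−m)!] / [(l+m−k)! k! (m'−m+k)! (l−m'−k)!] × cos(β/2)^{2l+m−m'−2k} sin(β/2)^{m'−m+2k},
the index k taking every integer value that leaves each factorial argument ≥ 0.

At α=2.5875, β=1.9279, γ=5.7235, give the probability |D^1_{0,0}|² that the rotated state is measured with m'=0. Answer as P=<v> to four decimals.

P=0.1222

Split into d^1_{0,0}(β=1.9279) × two z-phases.
Half-angle: c=0.570280, s=0.821451. N=√(1·1·1·1)=1.000000
Admissible k: 0..1 (factorial args all ≥0)
  k=0: (−1)^0·1.0000/(1)·0.5703^2·0.8215^0 = +0.325219
  k=1: (−1)^1·1.0000/(1)·0.5703^0·0.8215^2 = -0.674781
d^1_{0,0}(1.9279) = +0.325219 -0.674781 = -0.349562
|D^1_{0,0}|² = |d^1_{0,0}(β)|² = (-0.349562)² = 0.122194 (the z-rotation phases have unit modulus)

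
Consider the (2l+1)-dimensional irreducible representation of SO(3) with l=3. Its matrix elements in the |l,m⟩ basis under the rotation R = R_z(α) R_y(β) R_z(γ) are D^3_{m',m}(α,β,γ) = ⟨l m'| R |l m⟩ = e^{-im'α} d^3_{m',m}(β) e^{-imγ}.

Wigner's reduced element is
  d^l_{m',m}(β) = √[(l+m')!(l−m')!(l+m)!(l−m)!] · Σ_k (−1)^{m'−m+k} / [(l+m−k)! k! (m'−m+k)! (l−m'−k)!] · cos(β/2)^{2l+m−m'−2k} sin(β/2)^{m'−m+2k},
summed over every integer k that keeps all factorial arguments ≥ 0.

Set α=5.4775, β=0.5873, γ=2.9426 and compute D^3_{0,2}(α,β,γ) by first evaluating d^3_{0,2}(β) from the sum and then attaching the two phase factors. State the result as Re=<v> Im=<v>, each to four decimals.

D^3_{0,2}(5.4775,0.5873,2.9426) = e^{-i·0·5.4775}·d^3_{0,2}(0.5873)·e^{-i·2·2.9426}. Compute d first:
Half-angle: c=0.957194, s=0.289448. N=√(6·6·120·1)=65.726707
Admissible k: 2..3 (factorial args all ≥0)
  k=2: (−1)^0·65.7267/(12)·0.9572^4·0.2894^2 = +0.385213
  k=3: (−1)^1·65.7267/(12)·0.9572^2·0.2894^4 = -0.035224
d^3_{0,2}(0.5873) = +0.385213 -0.035224 = +0.349989
D = (+1.000000+0.000000i)·(+0.349989)·(+0.921844+0.387562i) = +0.322635+0.135642i

Re=0.3226 Im=0.1356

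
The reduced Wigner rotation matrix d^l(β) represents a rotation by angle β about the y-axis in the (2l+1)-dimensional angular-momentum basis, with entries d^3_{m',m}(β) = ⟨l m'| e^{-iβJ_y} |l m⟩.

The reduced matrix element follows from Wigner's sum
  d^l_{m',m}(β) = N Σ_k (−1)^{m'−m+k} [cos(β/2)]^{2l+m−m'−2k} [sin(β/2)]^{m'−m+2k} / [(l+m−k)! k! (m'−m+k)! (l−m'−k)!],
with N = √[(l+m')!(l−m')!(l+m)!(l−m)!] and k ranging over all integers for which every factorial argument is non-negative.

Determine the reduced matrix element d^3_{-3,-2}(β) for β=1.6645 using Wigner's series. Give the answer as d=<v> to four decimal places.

d=0.2505

d^3_{-3,-2}(β=1.6645) via Wigner's sum:
Half-angle: c=0.673214, s=0.739448. N=√(1·720·1·120)=293.938769
k∈{1} keeps every argument non-negative
  k=1: (−1)^0·293.9388/(120)·0.6732^5·0.7394^1 = +0.250466
d^3_{-3,-2}(1.6645) = +0.250466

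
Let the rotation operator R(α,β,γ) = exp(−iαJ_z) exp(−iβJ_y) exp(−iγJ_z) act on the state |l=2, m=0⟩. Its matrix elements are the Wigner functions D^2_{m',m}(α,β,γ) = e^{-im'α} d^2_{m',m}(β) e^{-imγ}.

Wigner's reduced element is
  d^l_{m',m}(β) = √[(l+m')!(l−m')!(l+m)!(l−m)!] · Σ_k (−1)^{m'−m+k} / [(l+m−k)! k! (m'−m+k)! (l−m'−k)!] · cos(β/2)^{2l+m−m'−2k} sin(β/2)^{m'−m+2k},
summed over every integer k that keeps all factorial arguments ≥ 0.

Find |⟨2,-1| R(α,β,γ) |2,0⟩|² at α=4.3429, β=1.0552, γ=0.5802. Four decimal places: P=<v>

P=0.2760

Split into d^2_{-1,0}(β=1.0552) × two z-phases.
Half-angle: c=0.864018, s=0.503461. N=√(1·6·2·2)=4.898979
The bounds max(0,m−m')=1 and min(l+m,l−m')=2 give 2 terms
  k=1: (−1)^0·4.8990/(2)·0.8640^3·0.5035^1 = +0.795444
  k=2: (−1)^1·4.8990/(2)·0.8640^1·0.5035^3 = -0.270082
d^2_{-1,0}(1.0552) = +0.795444 -0.270082 = +0.525362
|D^2_{-1,0}|² = |d^2_{-1,0}(β)|² = (+0.525362)² = 0.276005 (the z-rotation phases have unit modulus)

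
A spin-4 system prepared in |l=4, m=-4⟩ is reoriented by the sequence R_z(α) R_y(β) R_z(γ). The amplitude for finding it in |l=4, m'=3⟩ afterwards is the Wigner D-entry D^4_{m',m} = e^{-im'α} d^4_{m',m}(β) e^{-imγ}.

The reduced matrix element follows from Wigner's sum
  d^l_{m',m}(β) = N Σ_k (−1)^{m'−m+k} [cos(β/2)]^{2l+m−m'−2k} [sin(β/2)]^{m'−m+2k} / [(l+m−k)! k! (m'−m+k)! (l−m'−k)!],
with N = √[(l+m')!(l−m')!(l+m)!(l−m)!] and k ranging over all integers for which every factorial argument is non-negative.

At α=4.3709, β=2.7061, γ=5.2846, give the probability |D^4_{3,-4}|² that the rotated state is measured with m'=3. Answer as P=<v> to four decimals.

First d^4_{3,-4}(β=2.7061), then the phase factors e^{-i(3)α} and e^{-i(-4)γ}:
Half-angle: c=0.216030, s=0.976387. N=√(5040·1·1·40320)=14255.272709
k: max(0,(-4)−(3))=0 … min(4+(-4),4−(3))=0
  k=0: (−1)^7·14255.2727/(5040)·0.2160^1·0.9764^7 = -0.516906
d^4_{3,-4}(2.7061) = -0.516906
|D^4_{3,-4}|² = |d^4_{3,-4}(β)|² = (-0.516906)² = 0.267192 (the z-rotation phases have unit modulus)

P=0.2672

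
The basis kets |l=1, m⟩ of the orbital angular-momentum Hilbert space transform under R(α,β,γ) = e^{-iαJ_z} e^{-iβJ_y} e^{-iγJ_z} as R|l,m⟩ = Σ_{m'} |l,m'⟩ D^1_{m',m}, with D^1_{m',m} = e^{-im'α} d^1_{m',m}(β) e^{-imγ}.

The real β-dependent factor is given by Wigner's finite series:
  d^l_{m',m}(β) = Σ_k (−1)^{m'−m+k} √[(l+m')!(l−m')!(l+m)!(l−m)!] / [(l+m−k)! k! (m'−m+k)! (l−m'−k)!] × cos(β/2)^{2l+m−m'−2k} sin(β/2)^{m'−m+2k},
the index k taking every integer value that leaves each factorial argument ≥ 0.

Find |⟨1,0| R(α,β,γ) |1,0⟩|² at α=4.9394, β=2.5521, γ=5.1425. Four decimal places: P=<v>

First d^1_{0,0}(β=2.5521), then the phase factors e^{-i(0)α} and e^{-i(0)γ}:
Half-angle: c=0.290497, s=0.956876. N=√(1·1·1·1)=1.000000
k∈{0,1} keeps every argument non-negative
  k=0: (−1)^0·1.0000/(1)·0.2905^2·0.9569^0 = +0.084389
  k=1: (−1)^1·1.0000/(1)·0.2905^0·0.9569^2 = -0.915611
d^1_{0,0}(2.5521) = +0.084389 -0.915611 = -0.831223
|D^1_{0,0}|² = |d^1_{0,0}(β)|² = (-0.831223)² = 0.690931 (the z-rotation phases have unit modulus)

P=0.6909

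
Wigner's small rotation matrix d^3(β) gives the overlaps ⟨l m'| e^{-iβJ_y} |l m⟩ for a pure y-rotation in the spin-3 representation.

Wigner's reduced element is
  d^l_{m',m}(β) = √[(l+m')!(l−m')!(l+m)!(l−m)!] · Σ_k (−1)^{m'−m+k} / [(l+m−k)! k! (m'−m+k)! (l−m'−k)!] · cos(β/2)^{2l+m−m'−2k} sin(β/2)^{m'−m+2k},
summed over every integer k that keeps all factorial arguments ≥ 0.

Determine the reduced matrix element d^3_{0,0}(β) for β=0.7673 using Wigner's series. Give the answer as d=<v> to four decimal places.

d=-0.1474

d^3_{0,0}(β=0.7673) via Wigner's sum:
Half-angle: c=0.927305, s=0.374308. N=√(6·6·6·6)=36.000000
Admissible k: 0..3 (factorial args all ≥0)
  k=0: (−1)^0·36.0000/(36)·0.9273^6·0.3743^0 = +0.635820
  k=1: (−1)^1·36.0000/(4)·0.9273^4·0.3743^2 = -0.932373
  k=2: (−1)^2·36.0000/(4)·0.9273^2·0.3743^4 = +0.151915
  k=3: (−1)^3·36.0000/(36)·0.9273^0·0.3743^6 = -0.002750
d^3_{0,0}(0.7673) = +0.635820 -0.932373 +0.151915 -0.002750 = -0.147387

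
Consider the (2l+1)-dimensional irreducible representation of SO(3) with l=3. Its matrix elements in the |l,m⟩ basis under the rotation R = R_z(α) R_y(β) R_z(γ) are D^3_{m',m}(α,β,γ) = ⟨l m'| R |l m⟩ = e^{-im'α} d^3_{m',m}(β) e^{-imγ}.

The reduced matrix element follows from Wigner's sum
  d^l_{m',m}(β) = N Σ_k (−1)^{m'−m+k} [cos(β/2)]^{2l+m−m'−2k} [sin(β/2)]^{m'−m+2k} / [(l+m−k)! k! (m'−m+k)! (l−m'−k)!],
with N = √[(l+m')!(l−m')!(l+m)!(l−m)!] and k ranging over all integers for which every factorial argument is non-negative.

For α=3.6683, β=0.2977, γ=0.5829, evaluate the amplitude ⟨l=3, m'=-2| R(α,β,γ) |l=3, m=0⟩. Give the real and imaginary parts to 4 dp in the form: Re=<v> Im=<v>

Re=0.0557 Im=0.0979

Split into d^3_{-2,0}(β=0.2977) × two z-phases.
c=cos(0.2977/2)=0.988942, s=sin(0.2977/2)=0.148301; N=√[1·120·6·6]=65.726707
The bounds max(0,m−m')=2 and min(l+m,l−m')=3 give 2 terms
  k=2: (−1)^0·65.7267/(12)·0.9889^4·0.1483^2 = +0.115221
  k=3: (−1)^1·65.7267/(12)·0.9889^2·0.1483^4 = -0.002591
d^3_{-2,0}(0.2977) = +0.115221 -0.002591 = +0.112630
Attach z-rotation phases: D = e^{-i(-2)(3.6683)}·(+0.112630)·e^{-i(0)(0.5829)} = +0.055708+0.097889i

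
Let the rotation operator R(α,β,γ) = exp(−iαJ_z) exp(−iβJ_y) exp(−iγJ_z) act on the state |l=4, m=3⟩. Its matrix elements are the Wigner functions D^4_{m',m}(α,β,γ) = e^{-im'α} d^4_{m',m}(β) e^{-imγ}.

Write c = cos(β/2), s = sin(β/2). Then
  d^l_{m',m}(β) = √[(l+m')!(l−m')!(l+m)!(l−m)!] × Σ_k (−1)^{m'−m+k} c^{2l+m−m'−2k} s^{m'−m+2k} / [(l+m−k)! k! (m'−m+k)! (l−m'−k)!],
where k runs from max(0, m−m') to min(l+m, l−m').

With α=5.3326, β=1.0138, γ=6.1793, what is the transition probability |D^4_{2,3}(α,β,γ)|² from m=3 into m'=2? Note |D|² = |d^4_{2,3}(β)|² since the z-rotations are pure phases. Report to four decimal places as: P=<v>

D^4_{2,3}(5.3326,1.0138,6.1793) = e^{-i·2·5.3326}·d^4_{2,3}(1.0138)·e^{-i·3·6.1793}. Compute d first:
c=cos(1.0138/2)=0.874254, s=sin(1.0138/2)=0.485469; N=√[720·2·5040·1]=2693.993318
k: max(0,(3)−(2))=1 … min(4+(3),4−(2))=2
  k=1: (−1)^0·2693.9933/(720)·0.8743^7·0.4855^1 = +0.709068
  k=2: (−1)^1·2693.9933/(240)·0.8743^5·0.4855^3 = -0.655931
d^4_{2,3}(1.0138) = +0.709068 -0.655931 = +0.053137
|D^4_{2,3}|² = |d^4_{2,3}(β)|² = (+0.053137)² = 0.002824 (the z-rotation phases have unit modulus)

P=0.0028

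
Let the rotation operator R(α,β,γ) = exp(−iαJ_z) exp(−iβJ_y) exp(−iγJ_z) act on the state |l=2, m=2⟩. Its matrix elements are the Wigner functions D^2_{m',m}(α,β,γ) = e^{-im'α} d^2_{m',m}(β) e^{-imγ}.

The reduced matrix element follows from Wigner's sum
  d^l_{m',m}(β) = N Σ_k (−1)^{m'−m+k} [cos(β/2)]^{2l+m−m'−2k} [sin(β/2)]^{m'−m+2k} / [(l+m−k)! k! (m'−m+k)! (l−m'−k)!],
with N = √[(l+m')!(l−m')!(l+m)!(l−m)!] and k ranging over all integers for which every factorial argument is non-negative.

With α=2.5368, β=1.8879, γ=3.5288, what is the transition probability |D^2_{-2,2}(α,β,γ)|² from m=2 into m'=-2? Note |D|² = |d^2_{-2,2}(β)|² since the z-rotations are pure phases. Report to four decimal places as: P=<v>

Split into d^2_{-2,2}(β=1.8879) × two z-phases.
Half-angle: c=0.586594, s=0.809881. N=√(1·24·24·1)=24.000000
The bounds max(0,m−m')=4 and min(l+m,l−m')=4 give 1 term
  k=4: (−1)^0·24.0000/(24)·0.5866^0·0.8099^4 = +0.430215
d^2_{-2,2}(1.8879) = +0.430215
|D^2_{-2,2}|² = |d^2_{-2,2}(β)|² = (+0.430215)² = 0.185085 (the z-rotation phases have unit modulus)

P=0.1851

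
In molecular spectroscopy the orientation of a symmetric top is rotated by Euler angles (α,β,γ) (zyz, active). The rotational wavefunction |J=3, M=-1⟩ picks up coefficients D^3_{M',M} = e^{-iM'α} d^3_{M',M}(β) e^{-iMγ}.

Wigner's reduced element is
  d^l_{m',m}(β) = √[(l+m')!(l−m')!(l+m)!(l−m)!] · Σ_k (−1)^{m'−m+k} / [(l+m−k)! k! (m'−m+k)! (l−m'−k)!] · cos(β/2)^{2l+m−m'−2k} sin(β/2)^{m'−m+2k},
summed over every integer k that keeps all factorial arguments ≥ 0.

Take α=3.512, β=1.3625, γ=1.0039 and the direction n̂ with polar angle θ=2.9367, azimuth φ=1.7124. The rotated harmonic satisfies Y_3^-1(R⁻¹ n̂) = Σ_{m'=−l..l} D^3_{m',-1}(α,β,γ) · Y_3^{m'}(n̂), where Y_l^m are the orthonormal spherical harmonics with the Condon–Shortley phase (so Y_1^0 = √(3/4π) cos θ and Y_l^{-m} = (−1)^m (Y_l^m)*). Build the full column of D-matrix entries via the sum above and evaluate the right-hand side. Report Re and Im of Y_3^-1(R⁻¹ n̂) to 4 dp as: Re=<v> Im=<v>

Re=-0.0767 Im=-0.2031

Need the full column D^3_{m',-1} for m'=−3..3 at α=3.512, β=1.3625, γ=1.0039.
cos(β/2)=0.776786, sin(β/2)=0.629764
d^3_{-3,-1}: single k=2 term ⇒ +0.559252;  D = +0.289604-0.478427i
d^3_{-2,-1}: k∈[1..2] ⇒ +0.563230 -0.740404 = -0.177175;  D = +0.030659-0.174502i
d^3_{-1,-1}: k∈[0..2] ⇒ +0.219689 -1.155187 +0.569465 = -0.366033;  D = +0.071459+0.358989i
d^3_{0,-1}: k∈[0..2] ⇒ -0.616987 +1.216608 -0.266553 = +0.333069;  D = +0.178863+0.280967i
d^3_{1,-1}: k∈[0..2] ⇒ +0.866390 -0.759286 +0.062383 = +0.169487;  D = -0.136601-0.100330i
d^3_{2,-1}: k∈[0..1] ⇒ -0.740404 +0.243328 = -0.497076;  D = -0.479973-0.129270i
d^3_{3,-1}: single k=0 term ⇒ +0.367588;  D = -0.365473+0.039375i
Y_3^{m'}(θ=2.9367,φ=1.7124) and Σ D·Y over m':
  (+0.2896-0.4784i)·(+0.0014+0.0032i)  (+0.0307-0.1745i)·(+0.0398-0.0116i)  (+0.0715+0.3590i)·(-0.0352-0.2469i)  (+0.1789+0.2810i)·(-0.6551+0.0000i)  (-0.1366-0.1003i)·(+0.0352-0.2469i)  (-0.4800-0.1293i)·(+0.0398+0.0116i)  (-0.3655+0.0394i)·(-0.0014+0.0032i)
Y_3^-1(R⁻¹ n̂) = -0.076672-0.203134i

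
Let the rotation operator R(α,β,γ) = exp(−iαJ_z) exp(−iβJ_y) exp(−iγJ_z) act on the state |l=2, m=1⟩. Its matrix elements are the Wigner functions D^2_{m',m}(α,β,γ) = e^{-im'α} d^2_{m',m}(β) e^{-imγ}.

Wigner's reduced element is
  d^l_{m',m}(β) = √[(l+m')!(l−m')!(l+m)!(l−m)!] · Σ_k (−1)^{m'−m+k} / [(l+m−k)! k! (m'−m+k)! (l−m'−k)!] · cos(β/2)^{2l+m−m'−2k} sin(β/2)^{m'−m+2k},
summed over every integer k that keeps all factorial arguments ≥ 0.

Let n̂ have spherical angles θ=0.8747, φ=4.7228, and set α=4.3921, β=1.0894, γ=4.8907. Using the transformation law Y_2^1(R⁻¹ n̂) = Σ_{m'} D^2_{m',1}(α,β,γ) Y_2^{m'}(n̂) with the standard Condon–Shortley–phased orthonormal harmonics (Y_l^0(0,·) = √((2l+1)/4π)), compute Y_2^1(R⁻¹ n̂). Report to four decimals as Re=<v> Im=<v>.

Re=0.2080 Im=0.1340

Need the full column D^2_{m',1} for m'=−2..2 at α=4.3921, β=1.0894, γ=4.8907.
cos(β/2)=0.855283, sin(β/2)=0.518162
d^2_{-2,1}: single k=3 term ⇒ +0.237977;  D = -0.173816-0.162546i
d^2_{-1,1}: k∈[2..3] ⇒ +0.589211 -0.072088 = +0.517124;  D = +0.454165-0.247287i
d^2_{0,1}: k∈[1..2] ⇒ +0.794090 -0.291461 = +0.502629;  D = +0.089150+0.494660i
d^2_{1,1}: k∈[0..1] ⇒ +0.535105 -0.589211 = -0.054106;  D = +0.053562+0.007656i
d^2_{2,1}: single k=0 term ⇒ -0.648372;  D = -0.289160+0.580321i
Y_2^{m'}(θ=0.8747,φ=4.7228) and Σ D·Y over m':
  (-0.1738-0.1625i)·(-0.2274+0.0047i)  (+0.4542-0.2473i)·(+0.0040+0.3801i)  (+0.0892+0.4947i)·(+0.0736+0.0000i)  (+0.0536+0.0077i)·(-0.0040+0.3801i)  (-0.2892+0.5803i)·(-0.2274-0.0047i)
Y_2^1(R⁻¹ n̂) = +0.208035+0.133958i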